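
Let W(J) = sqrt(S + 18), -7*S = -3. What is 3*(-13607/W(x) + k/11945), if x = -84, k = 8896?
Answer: 26688/11945 - 13607*sqrt(903)/43 ≈ -9506.8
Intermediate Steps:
S = 3/7 (S = -1/7*(-3) = 3/7 ≈ 0.42857)
W(J) = sqrt(903)/7 (W(J) = sqrt(3/7 + 18) = sqrt(129/7) = sqrt(903)/7)
3*(-13607/W(x) + k/11945) = 3*(-13607*sqrt(903)/129 + 8896/11945) = 3*(8896/11945 - 13607*sqrt(903)/129) = 26688/11945 - 13607*sqrt(903)/43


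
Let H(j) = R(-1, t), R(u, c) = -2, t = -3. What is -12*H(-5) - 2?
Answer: 22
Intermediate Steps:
H(j) = -2
-12*H(-5) - 2 = -12*(-2) - 2 = 24 - 2 = 22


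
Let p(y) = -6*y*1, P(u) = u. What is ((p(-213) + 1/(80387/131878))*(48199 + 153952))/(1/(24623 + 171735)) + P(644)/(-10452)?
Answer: 10669343932455224454749/210051231 ≈ 5.0794e+13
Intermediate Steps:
p(y) = -6*y
((p(-213) + 1/(80387/131878))*(48199 + 153952))/(1/(24623 + 171735)) + P(644)/(-10452) = ((-6*(-213) + 1/(80387/131878))*(48199 + 153952))/(1/(24623 + 171735)) + 644/(-10452) = ((1278 + 1/(80387*(1/131878)))*202151)/(1/196358) + 644*(-1/10452) = ((1278 + 1/(80387/131878))*202151)/(1/196358) - 161/2613 = ((1278 + 131878/80387)*202151)*196358 - 161/2613 = ((102866464/80387)*202151)*196358 - 161/2613 = (20794558564064/80387)*196358 - 161/2613 = 4083177930522478912/80387 - 161/2613 = 10669343932455224454749/210051231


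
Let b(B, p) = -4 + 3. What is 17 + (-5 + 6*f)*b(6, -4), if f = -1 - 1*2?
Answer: 40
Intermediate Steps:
b(B, p) = -1
f = -3 (f = -1 - 2 = -3)
17 + (-5 + 6*f)*b(6, -4) = 17 + (-5 + 6*(-3))*(-1) = 17 + (-5 - 18)*(-1) = 17 - 23*(-1) = 17 + 23 = 40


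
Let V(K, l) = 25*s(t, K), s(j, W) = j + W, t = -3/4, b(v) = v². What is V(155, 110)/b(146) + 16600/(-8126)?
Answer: -645019425/346427632 ≈ -1.8619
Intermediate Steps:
t = -¾ (t = -3*¼ = -¾ ≈ -0.75000)
s(j, W) = W + j
V(K, l) = -75/4 + 25*K (V(K, l) = 25*(K - ¾) = 25*(-¾ + K) = -75/4 + 25*K)
V(155, 110)/b(146) + 16600/(-8126) = (-75/4 + 25*155)/(146²) + 16600/(-8126) = (-75/4 + 3875)/21316 + 16600*(-1/8126) = (15425/4)*(1/21316) - 8300/4063 = 15425/85264 - 8300/4063 = -645019425/346427632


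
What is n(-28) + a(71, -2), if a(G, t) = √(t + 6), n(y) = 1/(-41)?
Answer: 81/41 ≈ 1.9756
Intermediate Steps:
n(y) = -1/41
a(G, t) = √(6 + t)
n(-28) + a(71, -2) = -1/41 + √(6 - 2) = -1/41 + √4 = -1/41 + 2 = 81/41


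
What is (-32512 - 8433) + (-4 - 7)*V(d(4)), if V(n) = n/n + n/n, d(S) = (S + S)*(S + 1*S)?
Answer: -40967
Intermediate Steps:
d(S) = 4*S**2 (d(S) = (2*S)*(S + S) = (2*S)*(2*S) = 4*S**2)
V(n) = 2 (V(n) = 1 + 1 = 2)
(-32512 - 8433) + (-4 - 7)*V(d(4)) = (-32512 - 8433) + (-4 - 7)*2 = -40945 - 11*2 = -40945 - 22 = -40967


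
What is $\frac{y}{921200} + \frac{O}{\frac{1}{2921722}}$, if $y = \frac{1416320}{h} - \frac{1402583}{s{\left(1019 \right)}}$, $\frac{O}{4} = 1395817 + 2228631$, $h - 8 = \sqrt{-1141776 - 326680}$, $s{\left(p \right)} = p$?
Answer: $\frac{1459784483015379531901049937}{34462595896400} - \frac{48686 i \sqrt{3034}}{2113750975} \approx 4.2359 \cdot 10^{13} - 0.0012687 i$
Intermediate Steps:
$h = 8 + 22 i \sqrt{3034}$ ($h = 8 + \sqrt{-1141776 - 326680} = 8 + \sqrt{-1468456} = 8 + 22 i \sqrt{3034} \approx 8.0 + 1211.8 i$)
$O = 14497792$ ($O = 4 \left(1395817 + 2228631\right) = 4 \cdot 3624448 = 14497792$)
$y = - \frac{1402583}{1019} + \frac{1416320}{8 + 22 i \sqrt{3034}}$ ($y = \frac{1416320}{8 + 22 i \sqrt{3034}} - \frac{1402583}{1019} = - \frac{1402583}{1019} + \frac{1416320}{8 + 22 i \sqrt{3034}} \approx -1368.7 - 1168.7 i$)
$\frac{y}{921200} + \frac{O}{\frac{1}{2921722}} = \frac{- \frac{51204383663}{37410547} - \frac{778976 i \sqrt{3034}}{36713}}{921200} + \frac{14497792}{\frac{1}{2921722}} = \left(- \frac{51204383663}{37410547} - \frac{778976 i \sqrt{3034}}{36713}\right) \frac{1}{921200} + 14497792 \frac{1}{\frac{1}{2921722}} = \left(- \frac{51204383663}{34462595896400} - \frac{48686 i \sqrt{3034}}{2113750975}\right) + 14497792 \cdot 2921722 = \left(- \frac{51204383663}{34462595896400} - \frac{48686 i \sqrt{3034}}{2113750975}\right) + 42358517837824 = \frac{1459784483015379531901049937}{34462595896400} - \frac{48686 i \sqrt{3034}}{2113750975}$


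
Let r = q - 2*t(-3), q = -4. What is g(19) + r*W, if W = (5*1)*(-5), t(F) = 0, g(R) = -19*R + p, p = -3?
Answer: -264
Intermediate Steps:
g(R) = -3 - 19*R (g(R) = -19*R - 3 = -3 - 19*R)
W = -25 (W = 5*(-5) = -25)
r = -4 (r = -4 - 2*0 = -4 + 0 = -4)
g(19) + r*W = (-3 - 19*19) - 4*(-25) = (-3 - 361) + 100 = -364 + 100 = -264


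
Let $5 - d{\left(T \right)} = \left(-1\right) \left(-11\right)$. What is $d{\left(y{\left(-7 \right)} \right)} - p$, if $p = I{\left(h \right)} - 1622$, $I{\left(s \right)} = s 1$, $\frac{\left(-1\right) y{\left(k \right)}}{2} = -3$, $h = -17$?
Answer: $1633$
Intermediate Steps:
$y{\left(k \right)} = 6$ ($y{\left(k \right)} = \left(-2\right) \left(-3\right) = 6$)
$d{\left(T \right)} = -6$ ($d{\left(T \right)} = 5 - \left(-1\right) \left(-11\right) = 5 - 11 = -6$)
$I{\left(s \right)} = s$
$p = -1639$ ($p = -17 - 1622 = -1639$)
$d{\left(y{\left(-7 \right)} \right)} - p = -6 - -1639 = -6 + 1639 = 1633$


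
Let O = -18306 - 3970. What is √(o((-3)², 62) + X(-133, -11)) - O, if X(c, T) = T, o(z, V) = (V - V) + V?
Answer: 22276 + √51 ≈ 22283.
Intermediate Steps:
o(z, V) = V (o(z, V) = 0 + V = V)
O = -22276
√(o((-3)², 62) + X(-133, -11)) - O = √(62 - 11) - 1*(-22276) = √51 + 22276 = 22276 + √51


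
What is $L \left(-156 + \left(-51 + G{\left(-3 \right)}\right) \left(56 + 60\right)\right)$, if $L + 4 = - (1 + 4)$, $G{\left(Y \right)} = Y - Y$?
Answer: $54648$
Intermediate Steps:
$G{\left(Y \right)} = 0$
$L = -9$ ($L = -4 - \left(1 + 4\right) = -4 - 5 = -9$)
$L \left(-156 + \left(-51 + G{\left(-3 \right)}\right) \left(56 + 60\right)\right) = - 9 \left(-156 + \left(-51 + 0\right) \left(56 + 60\right)\right) = - 9 \left(-156 - 5916\right) = \left(-9\right) \left(-6072\right) = 54648$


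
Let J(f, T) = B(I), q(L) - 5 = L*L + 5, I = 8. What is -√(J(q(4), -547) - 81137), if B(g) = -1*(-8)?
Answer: -I*√81129 ≈ -284.83*I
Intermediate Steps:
q(L) = 10 + L² (q(L) = 5 + (L*L + 5) = 5 + (L² + 5) = 5 + (5 + L²) = 10 + L²)
B(g) = 8
J(f, T) = 8
-√(J(q(4), -547) - 81137) = -√(8 - 81137) = -√(-81129) = -I*√81129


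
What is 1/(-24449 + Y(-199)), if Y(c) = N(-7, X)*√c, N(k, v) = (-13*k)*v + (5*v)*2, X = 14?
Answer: -24449/995633405 - 1414*I*√199/995633405 ≈ -2.4556e-5 - 2.0034e-5*I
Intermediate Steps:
N(k, v) = 10*v - 13*k*v (N(k, v) = -13*k*v + 10*v = 10*v - 13*k*v)
Y(c) = 1414*√c (Y(c) = (14*(10 - 13*(-7)))*√c = (14*(10 + 91))*√c = (14*101)*√c = 1414*√c)
1/(-24449 + Y(-199)) = 1/(-24449 + 1414*√(-199)) = 1/(-24449 + 1414*(I*√199)) = 1/(-24449 + 1414*I*√199)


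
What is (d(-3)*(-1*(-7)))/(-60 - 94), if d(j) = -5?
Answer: 5/22 ≈ 0.22727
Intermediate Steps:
(d(-3)*(-1*(-7)))/(-60 - 94) = (-(-5)*(-7))/(-60 - 94) = -5*7/(-154) = -35*(-1/154) = 5/22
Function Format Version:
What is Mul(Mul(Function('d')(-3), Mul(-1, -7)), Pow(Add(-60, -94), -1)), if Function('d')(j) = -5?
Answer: Rational(5, 22) ≈ 0.22727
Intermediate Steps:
Mul(Mul(Function('d')(-3), Mul(-1, -7)), Pow(Add(-60, -94), -1)) = Mul(Mul(-5, Mul(-1, -7)), Pow(Add(-60, -94), -1)) = Mul(Mul(-5, 7), Pow(-154, -1)) = Mul(-35, Rational(-1, 154)) = Rational(5, 22)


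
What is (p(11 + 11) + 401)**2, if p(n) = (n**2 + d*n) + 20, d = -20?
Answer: 216225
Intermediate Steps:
p(n) = 20 + n**2 - 20*n (p(n) = (n**2 - 20*n) + 20 = 20 + n**2 - 20*n)
(p(11 + 11) + 401)**2 = ((20 + (11 + 11)**2 - 20*(11 + 11)) + 401)**2 = ((20 + 22**2 - 20*22) + 401)**2 = ((20 + 484 - 440) + 401)**2 = (64 + 401)**2 = 465**2 = 216225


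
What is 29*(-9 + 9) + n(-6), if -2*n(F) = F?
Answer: 3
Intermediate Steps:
n(F) = -F/2
29*(-9 + 9) + n(-6) = 29*(-9 + 9) - ½*(-6) = 29*0 + 3 = 0 + 3 = 3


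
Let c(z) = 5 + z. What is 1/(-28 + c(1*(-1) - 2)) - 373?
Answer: -9699/26 ≈ -373.04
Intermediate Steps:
1/(-28 + c(1*(-1) - 2)) - 373 = 1/(-28 + (5 + (1*(-1) - 2))) - 373 = 1/(-28 + (5 + (-1 - 2))) - 373 = 1/(-28 + (5 - 3)) - 373 = 1/(-28 + 2) - 373 = 1/(-26) - 373 = -1/26 - 373 = -9699/26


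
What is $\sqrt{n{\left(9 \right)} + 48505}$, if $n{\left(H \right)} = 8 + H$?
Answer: $\sqrt{48522} \approx 220.28$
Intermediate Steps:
$\sqrt{n{\left(9 \right)} + 48505} = \sqrt{\left(8 + 9\right) + 48505} = \sqrt{17 + 48505} = \sqrt{48522}$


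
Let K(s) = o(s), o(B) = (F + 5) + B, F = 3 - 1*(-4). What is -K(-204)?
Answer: 192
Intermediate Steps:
F = 7 (F = 3 + 4 = 7)
o(B) = 12 + B (o(B) = (7 + 5) + B = 12 + B)
K(s) = 12 + s
-K(-204) = -(12 - 204) = -1*(-192) = 192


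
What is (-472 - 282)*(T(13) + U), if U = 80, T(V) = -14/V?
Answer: -59508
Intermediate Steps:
(-472 - 282)*(T(13) + U) = (-472 - 282)*(-14/13 + 80) = -754*(-14*1/13 + 80) = -754*(-14/13 + 80) = -754*1026/13 = -59508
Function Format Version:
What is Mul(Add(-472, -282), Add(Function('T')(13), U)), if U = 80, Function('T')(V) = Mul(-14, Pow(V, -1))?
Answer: -59508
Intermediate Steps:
Mul(Add(-472, -282), Add(Function('T')(13), U)) = Mul(Add(-472, -282), Add(Mul(-14, Pow(13, -1)), 80)) = Mul(-754, Add(Mul(-14, Rational(1, 13)), 80)) = Mul(-754, Add(Rational(-14, 13), 80)) = Mul(-754, Rational(1026, 13)) = -59508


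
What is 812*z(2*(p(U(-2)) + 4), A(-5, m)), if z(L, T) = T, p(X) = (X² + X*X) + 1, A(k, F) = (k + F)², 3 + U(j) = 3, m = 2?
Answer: 7308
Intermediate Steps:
U(j) = 0 (U(j) = -3 + 3 = 0)
A(k, F) = (F + k)²
p(X) = 1 + 2*X² (p(X) = (X² + X²) + 1 = 2*X² + 1 = 1 + 2*X²)
812*z(2*(p(U(-2)) + 4), A(-5, m)) = 812*(2 - 5)² = 812*(-3)² = 812*9 = 7308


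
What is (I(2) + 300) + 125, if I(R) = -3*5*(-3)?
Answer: 470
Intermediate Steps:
I(R) = 45 (I(R) = -15*(-3) = 45)
(I(2) + 300) + 125 = (45 + 300) + 125 = 345 + 125 = 470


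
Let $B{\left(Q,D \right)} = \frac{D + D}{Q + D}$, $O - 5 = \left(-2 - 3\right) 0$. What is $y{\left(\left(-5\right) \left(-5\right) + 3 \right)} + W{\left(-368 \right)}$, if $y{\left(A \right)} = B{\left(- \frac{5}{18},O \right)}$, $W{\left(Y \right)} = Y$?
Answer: $- \frac{6220}{17} \approx -365.88$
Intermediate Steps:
$O = 5$ ($O = 5 + \left(-2 - 3\right) 0 = 5 - 0 = 5 + 0 = 5$)
$B{\left(Q,D \right)} = \frac{2 D}{D + Q}$
$y{\left(A \right)} = \frac{36}{17}$ ($y{\left(A \right)} = 2 \cdot 5 \frac{1}{5 - \frac{5}{18}} = 2 \cdot 5 \frac{1}{\frac{85}{18}} = 2 \cdot 5 \cdot \frac{18}{85} = \frac{36}{17}$)
$y{\left(\left(-5\right) \left(-5\right) + 3 \right)} + W{\left(-368 \right)} = \frac{36}{17} - 368 = - \frac{6220}{17}$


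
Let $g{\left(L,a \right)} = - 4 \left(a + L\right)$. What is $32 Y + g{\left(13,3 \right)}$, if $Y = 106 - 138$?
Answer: $-1088$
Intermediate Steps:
$g{\left(L,a \right)} = - 4 L - 4 a$ ($g{\left(L,a \right)} = - 4 \left(L + a\right) = - 4 L - 4 a$)
$Y = -32$ ($Y = 106 - 138 = -32$)
$32 Y + g{\left(13,3 \right)} = 32 \left(-32\right) - 64 = -1024 - 64 = -1088$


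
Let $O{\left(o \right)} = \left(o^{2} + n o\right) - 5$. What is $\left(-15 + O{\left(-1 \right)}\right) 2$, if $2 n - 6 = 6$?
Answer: $-50$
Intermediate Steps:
$n = 6$ ($n = 3 + \frac{1}{2} \cdot 6 = 3 + 3 = 6$)
$O{\left(o \right)} = -5 + o^{2} + 6 o$ ($O{\left(o \right)} = \left(o^{2} + 6 o\right) - 5 = -5 + o^{2} + 6 o$)
$\left(-15 + O{\left(-1 \right)}\right) 2 = \left(-15 + \left(-5 + \left(-1\right)^{2} + 6 \left(-1\right)\right)\right) 2 = \left(-15 - 10\right) 2 = \left(-25\right) 2 = -50$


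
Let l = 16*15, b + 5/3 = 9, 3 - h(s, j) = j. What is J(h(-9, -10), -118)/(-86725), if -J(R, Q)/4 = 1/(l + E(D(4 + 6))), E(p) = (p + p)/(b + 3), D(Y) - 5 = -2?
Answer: 62/323397525 ≈ 1.9171e-7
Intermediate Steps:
h(s, j) = 3 - j
D(Y) = 3 (D(Y) = 5 - 2 = 3)
b = 22/3 (b = -5/3 + 9 = 22/3 ≈ 7.3333)
l = 240
E(p) = 6*p/31 (E(p) = (p + p)/(22/3 + 3) = (2*p)/(31/3) = (2*p)*(3/31) = 6*p/31)
J(R, Q) = -62/3729 (J(R, Q) = -4/(240 + (6/31)*3) = -4/(240 + 18/31) = -4/7458/31 = -4*31/7458 = -62/3729)
J(h(-9, -10), -118)/(-86725) = -62/3729/(-86725) = -62/3729*(-1/86725) = 62/323397525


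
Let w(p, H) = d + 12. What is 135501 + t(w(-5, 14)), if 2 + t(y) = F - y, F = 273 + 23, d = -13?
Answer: 135796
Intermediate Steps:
F = 296
w(p, H) = -1 (w(p, H) = -13 + 12 = -1)
t(y) = 294 - y (t(y) = -2 + (296 - y) = 294 - y)
135501 + t(w(-5, 14)) = 135501 + (294 - 1*(-1)) = 135501 + (294 + 1) = 135501 + 295 = 135796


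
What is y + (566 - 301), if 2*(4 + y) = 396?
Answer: 459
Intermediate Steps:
y = 194 (y = -4 + (1/2)*396 = -4 + 198 = 194)
y + (566 - 301) = 194 + (566 - 301) = 194 + 265 = 459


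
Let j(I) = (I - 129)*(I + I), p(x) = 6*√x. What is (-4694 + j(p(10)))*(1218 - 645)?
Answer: -2277102 - 887004*√10 ≈ -5.0821e+6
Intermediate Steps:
j(I) = 2*I*(-129 + I) (j(I) = (-129 + I)*(2*I) = 2*I*(-129 + I))
(-4694 + j(p(10)))*(1218 - 645) = (-4694 + 2*(6*√10)*(-129 + 6*√10))*(1218 - 645) = (-4694 + 12*√10*(-129 + 6*√10))*573 = -2689662 + 6876*√10*(-129 + 6*√10)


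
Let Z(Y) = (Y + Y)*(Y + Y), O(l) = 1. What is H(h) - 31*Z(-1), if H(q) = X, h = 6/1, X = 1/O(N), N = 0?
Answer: -123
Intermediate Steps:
X = 1 (X = 1/1 = 1)
h = 6 (h = 6*1 = 6)
H(q) = 1
Z(Y) = 4*Y² (Z(Y) = (2*Y)*(2*Y) = 4*Y²)
H(h) - 31*Z(-1) = 1 - 124*(-1)² = 1 - 124 = -123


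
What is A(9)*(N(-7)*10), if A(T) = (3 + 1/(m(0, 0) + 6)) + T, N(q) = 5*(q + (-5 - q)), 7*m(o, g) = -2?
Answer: -12175/4 ≈ -3043.8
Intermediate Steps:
m(o, g) = -2/7 (m(o, g) = (⅐)*(-2) = -2/7)
N(q) = -25 (N(q) = 5*(-5) = -25)
A(T) = 127/40 + T (A(T) = (3 + 1/(-2/7 + 6)) + T = (3 + 1/(40/7)) + T = (3 + 7/40) + T = 127/40 + T)
A(9)*(N(-7)*10) = (127/40 + 9)*(-25*10) = (487/40)*(-250) = -12175/4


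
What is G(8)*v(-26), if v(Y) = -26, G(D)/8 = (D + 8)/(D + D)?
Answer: -208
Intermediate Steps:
G(D) = 4*(8 + D)/D (G(D) = 8*((D + 8)/(D + D)) = 8*((8 + D)/((2*D))) = 8*((8 + D)*(1/(2*D))) = 8*((8 + D)/(2*D)) = 4*(8 + D)/D)
G(8)*v(-26) = (4 + 32/8)*(-26) = (4 + 32*(⅛))*(-26) = (4 + 4)*(-26) = 8*(-26) = -208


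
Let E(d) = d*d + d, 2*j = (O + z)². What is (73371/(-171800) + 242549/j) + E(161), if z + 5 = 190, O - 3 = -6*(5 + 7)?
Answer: 943393376591/36120950 ≈ 26118.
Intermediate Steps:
O = -69 (O = 3 - 6*(5 + 7) = 3 - 6*12 = 3 - 72 = -69)
z = 185 (z = -5 + 190 = 185)
j = 6728 (j = (-69 + 185)²/2 = (½)*116² = (½)*13456 = 6728)
E(d) = d + d² (E(d) = d² + d = d + d²)
(73371/(-171800) + 242549/j) + E(161) = (73371/(-171800) + 242549/6728) + 161*(1 + 161) = (73371*(-1/171800) + 242549*(1/6728)) + 161*162 = (-73371/171800 + 242549/6728) + 26082 = 1286758691/36120950 + 26082 = 943393376591/36120950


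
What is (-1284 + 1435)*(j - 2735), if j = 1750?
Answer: -148735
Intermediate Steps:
(-1284 + 1435)*(j - 2735) = (-1284 + 1435)*(1750 - 2735) = 151*(-985) = -148735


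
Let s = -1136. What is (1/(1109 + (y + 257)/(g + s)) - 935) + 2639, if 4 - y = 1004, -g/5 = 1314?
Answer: 14563579394/8546697 ≈ 1704.0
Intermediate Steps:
g = -6570 (g = -5*1314 = -6570)
y = -1000 (y = 4 - 1*1004 = 4 - 1004 = -1000)
(1/(1109 + (y + 257)/(g + s)) - 935) + 2639 = (1/(1109 + (-1000 + 257)/(-6570 - 1136)) - 935) + 2639 = (1/(1109 - 743/(-7706)) - 935) + 2639 = (1/(1109 - 743*(-1/7706)) - 935) + 2639 = (1/(1109 + 743/7706) - 935) + 2639 = (1/(8546697/7706) - 935) + 2639 = (7706/8546697 - 935) + 2639 = -7991153989/8546697 + 2639 = 14563579394/8546697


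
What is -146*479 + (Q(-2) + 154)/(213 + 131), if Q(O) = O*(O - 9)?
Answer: -3007140/43 ≈ -69934.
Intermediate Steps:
Q(O) = O*(-9 + O)
-146*479 + (Q(-2) + 154)/(213 + 131) = -146*479 + (-2*(-9 - 2) + 154)/(213 + 131) = -69934 + (-2*(-11) + 154)/344 = -69934 + (22 + 154)*(1/344) = -69934 + 176*(1/344) = -69934 + 22/43 = -3007140/43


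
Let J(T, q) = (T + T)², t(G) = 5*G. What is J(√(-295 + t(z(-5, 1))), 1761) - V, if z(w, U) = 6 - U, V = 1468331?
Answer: -1469411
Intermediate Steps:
J(T, q) = 4*T² (J(T, q) = (2*T)² = 4*T²)
J(√(-295 + t(z(-5, 1))), 1761) - V = 4*(√(-295 + 5*(6 - 1*1)))² - 1*1468331 = 4*(√(-295 + 5*(6 - 1)))² - 1468331 = 4*(√(-295 + 5*5))² - 1468331 = 4*(√(-295 + 25))² - 1468331 = 4*(√(-270))² - 1468331 = 4*(3*I*√30)² - 1468331 = 4*(-270) - 1468331 = -1080 - 1468331 = -1469411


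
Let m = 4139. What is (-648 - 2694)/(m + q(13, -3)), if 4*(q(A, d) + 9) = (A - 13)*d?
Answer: -1671/2065 ≈ -0.80920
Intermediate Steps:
q(A, d) = -9 + d*(-13 + A)/4 (q(A, d) = -9 + ((A - 13)*d)/4 = -9 + ((-13 + A)*d)/4 = -9 + (d*(-13 + A))/4 = -9 + d*(-13 + A)/4)
(-648 - 2694)/(m + q(13, -3)) = (-648 - 2694)/(4139 + (-9 - 13/4*(-3) + (1/4)*13*(-3))) = -3342/(4139 + (-9 + 39/4 - 39/4)) = -3342/(4139 - 9) = -3342/4130 = -3342*1/4130 = -1671/2065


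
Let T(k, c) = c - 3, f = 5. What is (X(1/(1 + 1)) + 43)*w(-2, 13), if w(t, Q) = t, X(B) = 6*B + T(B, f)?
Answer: -96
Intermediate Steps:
T(k, c) = -3 + c
X(B) = 2 + 6*B (X(B) = 6*B + (-3 + 5) = 6*B + 2 = 2 + 6*B)
(X(1/(1 + 1)) + 43)*w(-2, 13) = ((2 + 6/(1 + 1)) + 43)*(-2) = ((2 + 6/2) + 43)*(-2) = ((2 + 6*(½)) + 43)*(-2) = ((2 + 3) + 43)*(-2) = (5 + 43)*(-2) = 48*(-2) = -96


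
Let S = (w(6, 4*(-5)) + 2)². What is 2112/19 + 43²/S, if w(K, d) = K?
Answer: 170299/1216 ≈ 140.05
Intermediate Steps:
S = 64 (S = (6 + 2)² = 8² = 64)
2112/19 + 43²/S = 2112/19 + 43²/64 = 2112*(1/19) + 1849*(1/64) = 2112/19 + 1849/64 = 170299/1216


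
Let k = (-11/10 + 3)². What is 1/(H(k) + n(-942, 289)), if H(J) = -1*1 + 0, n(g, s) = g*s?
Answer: -1/272239 ≈ -3.6732e-6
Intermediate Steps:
k = 361/100 (k = (-11*⅒ + 3)² = (-11/10 + 3)² = (19/10)² = 361/100 ≈ 3.6100)
H(J) = -1 (H(J) = -1 + 0 = -1)
1/(H(k) + n(-942, 289)) = 1/(-1 - 942*289) = 1/(-1 - 272238) = 1/(-272239) = -1/272239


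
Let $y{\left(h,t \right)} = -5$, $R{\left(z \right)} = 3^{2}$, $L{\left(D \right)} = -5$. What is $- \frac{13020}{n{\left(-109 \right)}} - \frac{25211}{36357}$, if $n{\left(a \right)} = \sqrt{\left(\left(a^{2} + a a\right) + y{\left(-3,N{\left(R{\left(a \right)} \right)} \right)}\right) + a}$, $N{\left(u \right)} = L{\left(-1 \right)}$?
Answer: $- \frac{25211}{36357} - \frac{3255 \sqrt{1478}}{1478} \approx -85.36$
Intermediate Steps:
$R{\left(z \right)} = 9$
$N{\left(u \right)} = -5$
$n{\left(a \right)} = \sqrt{-5 + a + 2 a^{2}}$ ($n{\left(a \right)} = \sqrt{\left(\left(a^{2} + a a\right) - 5\right) + a} = \sqrt{\left(\left(a^{2} + a^{2}\right) - 5\right) + a} = \sqrt{\left(2 a^{2} - 5\right) + a} = \sqrt{\left(-5 + 2 a^{2}\right) + a} = \sqrt{-5 + a + 2 a^{2}}$)
$- \frac{13020}{n{\left(-109 \right)}} - \frac{25211}{36357} = - \frac{13020}{\sqrt{-5 - 109 + 2 \left(-109\right)^{2}}} - \frac{25211}{36357} = - \frac{13020}{\sqrt{-5 - 109 + 2 \cdot 11881}} - \frac{25211}{36357} = - \frac{13020}{\sqrt{-5 - 109 + 23762}} - \frac{25211}{36357} = - \frac{13020}{\sqrt{23648}} - \frac{25211}{36357} = - \frac{13020}{4 \sqrt{1478}} - \frac{25211}{36357} = - 13020 \frac{\sqrt{1478}}{5912} - \frac{25211}{36357} = - \frac{3255 \sqrt{1478}}{1478} - \frac{25211}{36357} = - \frac{25211}{36357} - \frac{3255 \sqrt{1478}}{1478}$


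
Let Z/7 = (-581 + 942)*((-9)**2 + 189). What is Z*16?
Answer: 10916640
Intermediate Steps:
Z = 682290 (Z = 7*((-581 + 942)*((-9)**2 + 189)) = 7*(361*(81 + 189)) = 7*(361*270) = 7*97470 = 682290)
Z*16 = 682290*16 = 10916640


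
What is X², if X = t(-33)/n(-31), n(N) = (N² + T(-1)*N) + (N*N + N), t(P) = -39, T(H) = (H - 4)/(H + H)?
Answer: 4/8649 ≈ 0.00046248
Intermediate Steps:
T(H) = (-4 + H)/(2*H) (T(H) = (-4 + H)/((2*H)) = (-4 + H)*(1/(2*H)) = (-4 + H)/(2*H))
n(N) = 2*N² + 7*N/2 (n(N) = (N² + ((½)*(-4 - 1)/(-1))*N) + (N*N + N) = (N² + ((½)*(-1)*(-5))*N) + (N² + N) = (N² + 5*N/2) + (N + N²) = 2*N² + 7*N/2)
X = -2/93 (X = -39*(-2/(31*(7 + 4*(-31)))) = -39*(-2/(31*(7 - 124))) = -39/((½)*(-31)*(-117)) = -39/3627/2 = -39*2/3627 = -2/93 ≈ -0.021505)
X² = (-2/93)² = 4/8649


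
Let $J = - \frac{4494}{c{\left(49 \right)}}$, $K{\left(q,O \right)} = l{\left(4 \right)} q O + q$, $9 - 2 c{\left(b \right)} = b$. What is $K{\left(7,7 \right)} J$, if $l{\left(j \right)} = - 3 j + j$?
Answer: $- \frac{173019}{2} \approx -86510.0$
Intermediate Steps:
$c{\left(b \right)} = \frac{9}{2} - \frac{b}{2}$
$l{\left(j \right)} = - 2 j$
$K{\left(q,O \right)} = q - 8 O q$ ($K{\left(q,O \right)} = \left(-2\right) 4 q O + q = - 8 q O + q = - 8 O q + q = q - 8 O q$)
$J = \frac{2247}{10}$ ($J = - \frac{4494}{\frac{9}{2} - \frac{49}{2}} = - \frac{4494}{-20} = \left(-4494\right) \left(- \frac{1}{20}\right) = \frac{2247}{10} \approx 224.7$)
$K{\left(7,7 \right)} J = 7 \left(1 - 56\right) \frac{2247}{10} = 7 \left(-55\right) \frac{2247}{10} = \left(-385\right) \frac{2247}{10} = - \frac{173019}{2}$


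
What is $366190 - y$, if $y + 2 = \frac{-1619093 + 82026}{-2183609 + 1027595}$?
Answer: $\frac{423321541621}{1156014} \approx 3.6619 \cdot 10^{5}$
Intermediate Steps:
$y = - \frac{774961}{1156014}$ ($y = -2 + \frac{-1619093 + 82026}{-2183609 + 1027595} = -2 - \frac{1537067}{-1156014} = -2 - - \frac{1537067}{1156014} = -2 + \frac{1537067}{1156014} = - \frac{774961}{1156014} \approx -0.67037$)
$366190 - y = 366190 - - \frac{774961}{1156014} = 366190 + \frac{774961}{1156014} = \frac{423321541621}{1156014}$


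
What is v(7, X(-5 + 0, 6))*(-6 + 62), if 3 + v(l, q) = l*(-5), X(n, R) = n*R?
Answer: -2128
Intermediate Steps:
X(n, R) = R*n
v(l, q) = -3 - 5*l (v(l, q) = -3 + l*(-5) = -3 - 5*l)
v(7, X(-5 + 0, 6))*(-6 + 62) = (-3 - 5*7)*(-6 + 62) = (-3 - 35)*56 = -38*56 = -2128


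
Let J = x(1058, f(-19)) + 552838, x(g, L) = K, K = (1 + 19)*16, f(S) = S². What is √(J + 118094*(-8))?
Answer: I*√391594 ≈ 625.77*I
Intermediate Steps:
K = 320 (K = 20*16 = 320)
x(g, L) = 320
J = 553158 (J = 320 + 552838 = 553158)
√(J + 118094*(-8)) = √(553158 + 118094*(-8)) = √(553158 - 944752) = √(-391594) = I*√391594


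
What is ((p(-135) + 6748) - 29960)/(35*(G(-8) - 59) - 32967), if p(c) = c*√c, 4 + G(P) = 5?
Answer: 23212/34997 + 405*I*√15/34997 ≈ 0.66326 + 0.04482*I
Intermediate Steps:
G(P) = 1 (G(P) = -4 + 5 = 1)
p(c) = c^(3/2)
((p(-135) + 6748) - 29960)/(35*(G(-8) - 59) - 32967) = (((-135)^(3/2) + 6748) - 29960)/(35*(1 - 59) - 32967) = ((-405*I*√15 + 6748) - 29960)/(35*(-58) - 32967) = ((6748 - 405*I*√15) - 29960)/(-2030 - 32967) = (-23212 - 405*I*√15)/(-34997) = (-23212 - 405*I*√15)*(-1/34997) = 23212/34997 + 405*I*√15/34997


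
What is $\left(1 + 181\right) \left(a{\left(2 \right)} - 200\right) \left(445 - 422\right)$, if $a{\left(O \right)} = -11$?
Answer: $-883246$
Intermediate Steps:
$\left(1 + 181\right) \left(a{\left(2 \right)} - 200\right) \left(445 - 422\right) = \left(1 + 181\right) \left(-11 - 200\right) \left(445 - 422\right) = 182 \left(-211\right) 23 = \left(-38402\right) 23 = -883246$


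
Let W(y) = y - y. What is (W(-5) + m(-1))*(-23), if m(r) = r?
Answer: 23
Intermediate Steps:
W(y) = 0
(W(-5) + m(-1))*(-23) = (0 - 1)*(-23) = -1*(-23) = 23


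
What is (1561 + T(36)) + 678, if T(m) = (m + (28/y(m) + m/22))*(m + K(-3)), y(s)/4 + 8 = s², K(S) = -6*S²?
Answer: 1580185/1012 ≈ 1561.4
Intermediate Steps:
y(s) = -32 + 4*s²
T(m) = (-54 + m)*(28/(-32 + 4*m²) + 23*m/22) (T(m) = (m + (28/(-32 + 4*m²) + m/22))*(m - 6*(-3)²) = (m + (28/(-32 + 4*m²) + m*(1/22)))*(m - 6*9) = (m + (28/(-32 + 4*m²) + m/22))*(m - 54) = (28/(-32 + 4*m²) + 23*m/22)*(-54 + m) = (-54 + m)*(28/(-32 + 4*m²) + 23*m/22))
(1561 + T(36)) + 678 = (1561 + (-8316 + 154*36 + 23*36*(-54 + 36)*(-8 + 36²))/(22*(-8 + 36²))) + 678 = (1561 + (-8316 + 5544 + 23*36*(-18)*(-8 + 1296))/(22*(-8 + 1296))) + 678 = (1561 + (1/22)*(-8316 + 5544 + 23*36*(-18)*1288)/1288) + 678 = (1561 + (1/22)*(1/1288)*(-8316 + 5544 - 19196352)) + 678 = (1561 + (1/22)*(1/1288)*(-19199124)) + 678 = (1561 - 685683/1012) + 678 = 894049/1012 + 678 = 1580185/1012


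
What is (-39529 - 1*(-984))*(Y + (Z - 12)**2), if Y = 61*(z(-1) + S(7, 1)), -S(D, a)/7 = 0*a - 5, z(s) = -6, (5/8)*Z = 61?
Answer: -1753095981/5 ≈ -3.5062e+8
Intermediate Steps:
Z = 488/5 (Z = (8/5)*61 = 488/5 ≈ 97.600)
S(D, a) = 35 (S(D, a) = -7*(0*a - 5) = -7*(0 - 5) = -7*(-5) = 35)
Y = 1769 (Y = 61*(-6 + 35) = 61*29 = 1769)
(-39529 - 1*(-984))*(Y + (Z - 12)**2) = (-39529 - 1*(-984))*(1769 + (488/5 - 12)**2) = (-39529 + 984)*(1769 + (428/5)**2) = -38545*(1769 + 183184/25) = -38545*227409/25 = -1753095981/5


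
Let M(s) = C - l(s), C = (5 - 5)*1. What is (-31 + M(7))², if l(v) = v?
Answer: 1444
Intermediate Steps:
C = 0 (C = 0*1 = 0)
M(s) = -s (M(s) = 0 - s = -s)
(-31 + M(7))² = (-31 - 1*7)² = (-31 - 7)² = (-38)² = 1444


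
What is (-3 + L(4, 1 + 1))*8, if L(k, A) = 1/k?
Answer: -22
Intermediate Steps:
(-3 + L(4, 1 + 1))*8 = (-3 + 1/4)*8 = (-3 + ¼)*8 = -11/4*8 = -22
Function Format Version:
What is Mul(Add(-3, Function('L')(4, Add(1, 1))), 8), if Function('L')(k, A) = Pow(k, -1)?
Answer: -22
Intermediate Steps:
Mul(Add(-3, Function('L')(4, Add(1, 1))), 8) = Mul(Add(-3, Pow(4, -1)), 8) = Mul(Add(-3, Rational(1, 4)), 8) = Mul(Rational(-11, 4), 8) = -22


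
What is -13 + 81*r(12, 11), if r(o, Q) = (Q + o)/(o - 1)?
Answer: 1720/11 ≈ 156.36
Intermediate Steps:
r(o, Q) = (Q + o)/(-1 + o)
-13 + 81*r(12, 11) = -13 + 81*((11 + 12)/(-1 + 12)) = -13 + 81*(23/11) = -13 + 1863/11 = 1720/11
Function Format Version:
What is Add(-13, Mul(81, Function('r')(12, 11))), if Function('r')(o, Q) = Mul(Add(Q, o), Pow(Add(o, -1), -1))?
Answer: Rational(1720, 11) ≈ 156.36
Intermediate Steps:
Function('r')(o, Q) = Mul(Pow(Add(-1, o), -1), Add(Q, o)) (Function('r')(o, Q) = Mul(Add(Q, o), Pow(Add(-1, o), -1)) = Mul(Pow(Add(-1, o), -1), Add(Q, o)))
Add(-13, Mul(81, Function('r')(12, 11))) = Add(-13, Mul(81, Mul(Pow(Add(-1, 12), -1), Add(11, 12)))) = Add(-13, Mul(81, Mul(Pow(11, -1), 23))) = Add(-13, Mul(81, Mul(Rational(1, 11), 23))) = Add(-13, Mul(81, Rational(23, 11))) = Add(-13, Rational(1863, 11)) = Rational(1720, 11)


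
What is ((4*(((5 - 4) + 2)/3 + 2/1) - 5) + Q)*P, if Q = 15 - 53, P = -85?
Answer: 2635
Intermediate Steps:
Q = -38
((4*(((5 - 4) + 2)/3 + 2/1) - 5) + Q)*P = ((4*(((5 - 4) + 2)/3 + 2/1) - 5) - 38)*(-85) = ((4*((1 + 2)*(⅓) + 2*1) - 5) - 38)*(-85) = ((4*(3*(⅓) + 2) - 5) - 38)*(-85) = ((4*(1 + 2) - 5) - 38)*(-85) = ((4*3 - 5) - 38)*(-85) = ((12 - 5) - 38)*(-85) = (7 - 38)*(-85) = -31*(-85) = 2635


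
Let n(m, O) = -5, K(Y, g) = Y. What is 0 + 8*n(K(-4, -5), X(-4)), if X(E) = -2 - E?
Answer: -40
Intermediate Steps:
0 + 8*n(K(-4, -5), X(-4)) = 0 + 8*(-5) = 0 - 40 = -40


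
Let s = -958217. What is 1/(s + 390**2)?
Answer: -1/806117 ≈ -1.2405e-6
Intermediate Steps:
1/(s + 390**2) = 1/(-958217 + 390**2) = 1/(-958217 + 152100) = 1/(-806117) = -1/806117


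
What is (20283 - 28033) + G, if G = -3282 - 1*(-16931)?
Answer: 5899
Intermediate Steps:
G = 13649 (G = -3282 + 16931 = 13649)
(20283 - 28033) + G = (20283 - 28033) + 13649 = -7750 + 13649 = 5899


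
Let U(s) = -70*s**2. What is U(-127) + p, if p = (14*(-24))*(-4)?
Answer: -1127686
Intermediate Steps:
p = 1344 (p = -336*(-4) = 1344)
U(-127) + p = -70*(-127)**2 + 1344 = -70*16129 + 1344 = -1129030 + 1344 = -1127686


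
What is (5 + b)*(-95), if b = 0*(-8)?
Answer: -475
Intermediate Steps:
b = 0
(5 + b)*(-95) = (5 + 0)*(-95) = 5*(-95) = -475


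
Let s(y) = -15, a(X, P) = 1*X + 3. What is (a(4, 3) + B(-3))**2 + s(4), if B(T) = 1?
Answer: 49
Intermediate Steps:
a(X, P) = 3 + X (a(X, P) = X + 3 = 3 + X)
(a(4, 3) + B(-3))**2 + s(4) = ((3 + 4) + 1)**2 - 15 = (7 + 1)**2 - 15 = 8**2 - 15 = 64 - 15 = 49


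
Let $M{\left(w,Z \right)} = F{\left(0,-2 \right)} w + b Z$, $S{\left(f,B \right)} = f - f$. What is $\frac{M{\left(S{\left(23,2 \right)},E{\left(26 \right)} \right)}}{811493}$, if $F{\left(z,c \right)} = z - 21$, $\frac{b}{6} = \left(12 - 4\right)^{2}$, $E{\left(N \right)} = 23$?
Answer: $\frac{8832}{811493} \approx 0.010884$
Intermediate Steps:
$S{\left(f,B \right)} = 0$
$b = 384$ ($b = 6 \left(12 - 4\right)^{2} = 6 \cdot 8^{2} = 6 \cdot 64 = 384$)
$F{\left(z,c \right)} = -21 + z$
$M{\left(w,Z \right)} = - 21 w + 384 Z$ ($M{\left(w,Z \right)} = \left(-21 + 0\right) w + 384 Z = - 21 w + 384 Z$)
$\frac{M{\left(S{\left(23,2 \right)},E{\left(26 \right)} \right)}}{811493} = \frac{\left(-21\right) 0 + 384 \cdot 23}{811493} = \left(0 + 8832\right) \frac{1}{811493} = 8832 \cdot \frac{1}{811493} = \frac{8832}{811493}$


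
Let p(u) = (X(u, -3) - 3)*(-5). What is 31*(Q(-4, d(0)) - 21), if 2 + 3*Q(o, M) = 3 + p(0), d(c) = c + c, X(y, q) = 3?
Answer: -1922/3 ≈ -640.67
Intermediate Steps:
p(u) = 0 (p(u) = (3 - 3)*(-5) = 0*(-5) = 0)
d(c) = 2*c
Q(o, M) = ⅓ (Q(o, M) = -⅔ + (3 + 0)/3 = -⅔ + (⅓)*3 = -⅔ + 1 = ⅓)
31*(Q(-4, d(0)) - 21) = 31*(⅓ - 21) = 31*(-62/3) = -1922/3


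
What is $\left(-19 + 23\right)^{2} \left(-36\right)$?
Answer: $-576$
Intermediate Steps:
$\left(-19 + 23\right)^{2} \left(-36\right) = 4^{2} \left(-36\right) = 16 \left(-36\right) = -576$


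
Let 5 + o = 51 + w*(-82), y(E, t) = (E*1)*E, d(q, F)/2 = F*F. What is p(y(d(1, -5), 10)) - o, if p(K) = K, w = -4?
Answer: 2126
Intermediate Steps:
d(q, F) = 2*F² (d(q, F) = 2*(F*F) = 2*F²)
y(E, t) = E² (y(E, t) = E*E = E²)
o = 374 (o = -5 + (51 - 4*(-82)) = -5 + (51 + 328) = -5 + 379 = 374)
p(y(d(1, -5), 10)) - o = (2*(-5)²)² - 1*374 = (2*25)² - 374 = 50² - 374 = 2500 - 374 = 2126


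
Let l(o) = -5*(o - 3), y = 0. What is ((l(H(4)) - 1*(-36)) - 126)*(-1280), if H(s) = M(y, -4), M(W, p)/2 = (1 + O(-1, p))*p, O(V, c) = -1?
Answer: 96000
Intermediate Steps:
M(W, p) = 0 (M(W, p) = 2*((1 - 1)*p) = 2*(0*p) = 2*0 = 0)
H(s) = 0
l(o) = 15 - 5*o (l(o) = -5*(-3 + o) = 15 - 5*o)
((l(H(4)) - 1*(-36)) - 126)*(-1280) = (((15 - 5*0) - 1*(-36)) - 126)*(-1280) = (((15 + 0) + 36) - 126)*(-1280) = ((15 + 36) - 126)*(-1280) = (51 - 126)*(-1280) = -75*(-1280) = 96000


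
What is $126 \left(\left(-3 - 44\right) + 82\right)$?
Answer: $4410$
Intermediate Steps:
$126 \left(\left(-3 - 44\right) + 82\right) = 126 \left(-47 + 82\right) = 126 \cdot 35 = 4410$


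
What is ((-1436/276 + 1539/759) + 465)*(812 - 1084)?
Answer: -95342800/759 ≈ -1.2562e+5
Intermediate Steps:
((-1436/276 + 1539/759) + 465)*(812 - 1084) = ((-1436*1/276 + 1539*(1/759)) + 465)*(-272) = ((-359/69 + 513/253) + 465)*(-272) = (-2410/759 + 465)*(-272) = (350525/759)*(-272) = -95342800/759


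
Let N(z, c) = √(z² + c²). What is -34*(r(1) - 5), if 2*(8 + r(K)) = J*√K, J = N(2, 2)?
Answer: 442 - 34*√2 ≈ 393.92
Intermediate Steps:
N(z, c) = √(c² + z²)
J = 2*√2 (J = √(2² + 2²) = √(4 + 4) = √8 = 2*√2 ≈ 2.8284)
r(K) = -8 + √2*√K (r(K) = -8 + ((2*√2)*√K)/2 = -8 + (2*√2*√K)/2 = -8 + √2*√K)
-34*(r(1) - 5) = -34*((-8 + √2*√1) - 5) = -34*((-8 + √2*1) - 5) = -34*((-8 + √2) - 5) = -34*(-13 + √2) = 442 - 34*√2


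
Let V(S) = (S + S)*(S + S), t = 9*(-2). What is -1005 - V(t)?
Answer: -2301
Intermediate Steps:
t = -18
V(S) = 4*S**2 (V(S) = (2*S)*(2*S) = 4*S**2)
-1005 - V(t) = -1005 - 4*(-18)**2 = -1005 - 4*324 = -1005 - 1*1296 = -1005 - 1296 = -2301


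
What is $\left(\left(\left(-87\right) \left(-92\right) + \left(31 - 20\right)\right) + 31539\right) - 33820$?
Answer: $5734$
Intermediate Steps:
$\left(\left(\left(-87\right) \left(-92\right) + \left(31 - 20\right)\right) + 31539\right) - 33820 = \left(\left(8004 + 11\right) + 31539\right) - 33820 = \left(8015 + 31539\right) - 33820 = 39554 - 33820 = 5734$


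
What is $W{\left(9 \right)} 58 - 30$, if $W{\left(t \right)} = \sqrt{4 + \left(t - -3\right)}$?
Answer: $202$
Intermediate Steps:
$W{\left(t \right)} = \sqrt{7 + t}$ ($W{\left(t \right)} = \sqrt{4 + \left(t + 3\right)} = \sqrt{4 + \left(3 + t\right)} = \sqrt{7 + t}$)
$W{\left(9 \right)} 58 - 30 = \sqrt{7 + 9} \cdot 58 - 30 = \sqrt{16} \cdot 58 - 30 = 4 \cdot 58 - 30 = 232 - 30 = 202$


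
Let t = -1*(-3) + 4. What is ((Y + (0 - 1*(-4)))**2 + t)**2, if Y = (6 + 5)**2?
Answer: 244359424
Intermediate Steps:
Y = 121 (Y = 11**2 = 121)
t = 7 (t = 3 + 4 = 7)
((Y + (0 - 1*(-4)))**2 + t)**2 = ((121 + (0 - 1*(-4)))**2 + 7)**2 = ((121 + (0 + 4))**2 + 7)**2 = ((121 + 4)**2 + 7)**2 = (125**2 + 7)**2 = (15625 + 7)**2 = 15632**2 = 244359424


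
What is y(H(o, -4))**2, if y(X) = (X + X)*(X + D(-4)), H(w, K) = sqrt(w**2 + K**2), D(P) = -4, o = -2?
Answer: 2880 - 1280*sqrt(5) ≈ 17.833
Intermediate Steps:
H(w, K) = sqrt(K**2 + w**2)
y(X) = 2*X*(-4 + X) (y(X) = (X + X)*(X - 4) = (2*X)*(-4 + X) = 2*X*(-4 + X))
y(H(o, -4))**2 = (2*sqrt((-4)**2 + (-2)**2)*(-4 + sqrt((-4)**2 + (-2)**2)))**2 = (2*sqrt(16 + 4)*(-4 + sqrt(16 + 4)))**2 = (2*sqrt(20)*(-4 + sqrt(20)))**2 = (2*(2*sqrt(5))*(-4 + 2*sqrt(5)))**2 = (4*sqrt(5)*(-4 + 2*sqrt(5)))**2 = 80*(-4 + 2*sqrt(5))**2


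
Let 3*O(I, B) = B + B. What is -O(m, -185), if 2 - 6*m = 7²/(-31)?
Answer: 370/3 ≈ 123.33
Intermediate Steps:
m = 37/62 (m = ⅓ - 7²/(6*(-31)) = ⅓ - 49*(-1)/(6*31) = ⅓ - ⅙*(-49/31) = ⅓ + 49/186 = 37/62 ≈ 0.59677)
O(I, B) = 2*B/3 (O(I, B) = (B + B)/3 = (2*B)/3 = 2*B/3)
-O(m, -185) = -2*(-185)/3 = -1*(-370/3) = 370/3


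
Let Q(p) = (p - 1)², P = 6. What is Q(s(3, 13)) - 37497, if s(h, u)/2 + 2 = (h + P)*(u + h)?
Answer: 42592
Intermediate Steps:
s(h, u) = -4 + 2*(6 + h)*(h + u) (s(h, u) = -4 + 2*((h + 6)*(u + h)) = -4 + 2*((6 + h)*(h + u)) = -4 + 2*(6 + h)*(h + u))
Q(p) = (-1 + p)²
Q(s(3, 13)) - 37497 = (-1 + (-4 + 2*3² + 12*3 + 12*13 + 2*3*13))² - 37497 = (-1 + (-4 + 2*9 + 36 + 156 + 78))² - 37497 = (-1 + (-4 + 18 + 36 + 156 + 78))² - 37497 = (-1 + 284)² - 37497 = 283² - 37497 = 80089 - 37497 = 42592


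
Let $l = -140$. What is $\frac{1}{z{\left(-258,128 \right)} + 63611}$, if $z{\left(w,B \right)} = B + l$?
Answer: $\frac{1}{63599} \approx 1.5724 \cdot 10^{-5}$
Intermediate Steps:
$z{\left(w,B \right)} = -140 + B$ ($z{\left(w,B \right)} = B - 140 = -140 + B$)
$\frac{1}{z{\left(-258,128 \right)} + 63611} = \frac{1}{\left(-140 + 128\right) + 63611} = \frac{1}{-12 + 63611} = \frac{1}{63599}$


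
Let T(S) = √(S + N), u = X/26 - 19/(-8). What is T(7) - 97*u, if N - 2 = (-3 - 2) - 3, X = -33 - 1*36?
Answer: 2917/104 ≈ 28.048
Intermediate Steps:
X = -69 (X = -33 - 36 = -69)
N = -6 (N = 2 + ((-3 - 2) - 3) = 2 + (-5 - 3) = 2 - 8 = -6)
u = -29/104 (u = -69/26 - 19/(-8) = -69*1/26 - 19*(-⅛) = -69/26 + 19/8 = -29/104 ≈ -0.27885)
T(S) = √(-6 + S) (T(S) = √(S - 6) = √(-6 + S))
T(7) - 97*u = √(-6 + 7) - 97*(-29/104) = √1 + 2813/104 = 1 + 2813/104 = 2917/104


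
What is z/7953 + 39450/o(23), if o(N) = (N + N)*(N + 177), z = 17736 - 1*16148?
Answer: 6567109/1463352 ≈ 4.4877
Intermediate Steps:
z = 1588 (z = 17736 - 16148 = 1588)
o(N) = 2*N*(177 + N) (o(N) = (2*N)*(177 + N) = 2*N*(177 + N))
z/7953 + 39450/o(23) = 1588/7953 + 39450/((2*23*(177 + 23))) = 1588*(1/7953) + 39450/((2*23*200)) = 1588/7953 + 39450/9200 = 1588/7953 + 39450*(1/9200) = 1588/7953 + 789/184 = 6567109/1463352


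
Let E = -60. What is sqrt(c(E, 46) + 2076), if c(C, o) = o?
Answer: sqrt(2122) ≈ 46.065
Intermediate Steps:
sqrt(c(E, 46) + 2076) = sqrt(46 + 2076) = sqrt(2122)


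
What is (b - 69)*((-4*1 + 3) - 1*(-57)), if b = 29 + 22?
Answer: -1008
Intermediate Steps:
b = 51
(b - 69)*((-4*1 + 3) - 1*(-57)) = (51 - 69)*((-4*1 + 3) - 1*(-57)) = -18*((-4 + 3) + 57) = -18*(-1 + 57) = -18*56 = -1008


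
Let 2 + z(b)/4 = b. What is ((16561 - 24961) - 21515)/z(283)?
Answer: -29915/1124 ≈ -26.615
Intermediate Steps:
z(b) = -8 + 4*b
((16561 - 24961) - 21515)/z(283) = ((16561 - 24961) - 21515)/(-8 + 4*283) = (-8400 - 21515)/(-8 + 1132) = -29915/1124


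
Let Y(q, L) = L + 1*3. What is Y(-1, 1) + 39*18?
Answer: 706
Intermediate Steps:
Y(q, L) = 3 + L (Y(q, L) = L + 3 = 3 + L)
Y(-1, 1) + 39*18 = (3 + 1) + 39*18 = 4 + 702 = 706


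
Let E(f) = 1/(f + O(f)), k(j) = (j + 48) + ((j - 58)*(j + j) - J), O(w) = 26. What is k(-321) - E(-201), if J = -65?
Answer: 42544251/175 ≈ 2.4311e+5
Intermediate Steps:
k(j) = 113 + j + 2*j*(-58 + j) (k(j) = (j + 48) + ((j - 58)*(j + j) - 1*(-65)) = (48 + j) + ((-58 + j)*(2*j) + 65) = (48 + j) + (2*j*(-58 + j) + 65) = (48 + j) + (65 + 2*j*(-58 + j)) = 113 + j + 2*j*(-58 + j))
E(f) = 1/(26 + f) (E(f) = 1/(f + 26) = 1/(26 + f))
k(-321) - E(-201) = (113 - 115*(-321) + 2*(-321)²) - 1/(26 - 201) = (113 + 36915 + 2*103041) - 1/(-175) = (113 + 36915 + 206082) - 1*(-1/175) = 243110 + 1/175 = 42544251/175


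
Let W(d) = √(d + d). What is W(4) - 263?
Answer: -263 + 2*√2 ≈ -260.17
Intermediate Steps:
W(d) = √2*√d (W(d) = √(2*d) = √2*√d)
W(4) - 263 = √2*√4 - 263 = √2*2 - 263 = 2*√2 - 263 = -263 + 2*√2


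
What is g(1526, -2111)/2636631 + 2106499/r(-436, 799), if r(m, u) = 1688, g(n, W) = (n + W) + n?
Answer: 5554062153277/4450633128 ≈ 1247.9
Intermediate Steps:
g(n, W) = W + 2*n (g(n, W) = (W + n) + n = W + 2*n)
g(1526, -2111)/2636631 + 2106499/r(-436, 799) = (-2111 + 2*1526)/2636631 + 2106499/1688 = (-2111 + 3052)*(1/2636631) + 2106499*(1/1688) = 941*(1/2636631) + 2106499/1688 = 941/2636631 + 2106499/1688 = 5554062153277/4450633128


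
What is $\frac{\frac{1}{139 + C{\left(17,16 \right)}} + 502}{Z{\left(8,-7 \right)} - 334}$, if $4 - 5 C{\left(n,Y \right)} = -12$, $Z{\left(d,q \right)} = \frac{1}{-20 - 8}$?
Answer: $- \frac{9993956}{6649983} \approx -1.5029$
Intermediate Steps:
$Z{\left(d,q \right)} = - \frac{1}{28}$ ($Z{\left(d,q \right)} = \frac{1}{-28} = - \frac{1}{28}$)
$C{\left(n,Y \right)} = \frac{16}{5}$ ($C{\left(n,Y \right)} = \frac{4}{5} - - \frac{12}{5} = \frac{4}{5} + \frac{12}{5} = \frac{16}{5}$)
$\frac{\frac{1}{139 + C{\left(17,16 \right)}} + 502}{Z{\left(8,-7 \right)} - 334} = \frac{\frac{1}{139 + \frac{16}{5}} + 502}{- \frac{1}{28} - 334} = \frac{\frac{1}{\frac{711}{5}} + 502}{- \frac{9353}{28}} = \left(\frac{5}{711} + 502\right) \left(- \frac{28}{9353}\right) = \frac{356927}{711} \left(- \frac{28}{9353}\right) = - \frac{9993956}{6649983}$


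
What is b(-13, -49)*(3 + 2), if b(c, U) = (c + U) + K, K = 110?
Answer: 240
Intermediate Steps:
b(c, U) = 110 + U + c (b(c, U) = (c + U) + 110 = (U + c) + 110 = 110 + U + c)
b(-13, -49)*(3 + 2) = (110 - 49 - 13)*(3 + 2) = 48*5 = 240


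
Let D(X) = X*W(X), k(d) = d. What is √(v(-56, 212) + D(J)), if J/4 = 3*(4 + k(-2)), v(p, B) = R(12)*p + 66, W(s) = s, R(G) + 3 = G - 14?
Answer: √922 ≈ 30.364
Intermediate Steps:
R(G) = -17 + G (R(G) = -3 + (G - 14) = -3 + (-14 + G) = -17 + G)
v(p, B) = 66 - 5*p (v(p, B) = (-17 + 12)*p + 66 = -5*p + 66 = 66 - 5*p)
J = 24 (J = 4*(3*(4 - 2)) = 4*(3*2) = 4*6 = 24)
D(X) = X² (D(X) = X*X = X²)
√(v(-56, 212) + D(J)) = √((66 - 5*(-56)) + 24²) = √((66 + 280) + 576) = √(346 + 576) = √922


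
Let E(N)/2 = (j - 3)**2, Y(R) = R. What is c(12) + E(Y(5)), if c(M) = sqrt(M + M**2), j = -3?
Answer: 72 + 2*sqrt(39) ≈ 84.490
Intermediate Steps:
E(N) = 72 (E(N) = 2*(-3 - 3)**2 = 2*(-6)**2 = 2*36 = 72)
c(12) + E(Y(5)) = sqrt(12*(1 + 12)) + 72 = sqrt(12*13) + 72 = sqrt(156) + 72 = 2*sqrt(39) + 72 = 72 + 2*sqrt(39)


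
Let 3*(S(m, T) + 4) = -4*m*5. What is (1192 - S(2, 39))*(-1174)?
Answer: -4259272/3 ≈ -1.4198e+6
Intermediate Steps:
S(m, T) = -4 - 20*m/3 (S(m, T) = -4 + (-4*m*5)/3 = -4 + (-20*m)/3 = -4 - 20*m/3)
(1192 - S(2, 39))*(-1174) = (1192 - (-4 - 20/3*2))*(-1174) = (1192 - (-4 - 40/3))*(-1174) = (1192 - 1*(-52/3))*(-1174) = (1192 + 52/3)*(-1174) = (3628/3)*(-1174) = -4259272/3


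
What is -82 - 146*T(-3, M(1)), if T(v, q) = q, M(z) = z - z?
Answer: -82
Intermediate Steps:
M(z) = 0
-82 - 146*T(-3, M(1)) = -82 - 146*0 = -82 + 0 = -82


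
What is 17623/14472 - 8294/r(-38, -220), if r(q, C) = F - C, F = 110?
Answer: -1730533/72360 ≈ -23.916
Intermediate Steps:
r(q, C) = 110 - C
17623/14472 - 8294/r(-38, -220) = 17623/14472 - 8294/(110 - 1*(-220)) = 17623*(1/14472) - 8294/(110 + 220) = 17623/14472 - 8294/330 = 17623/14472 - 8294*1/330 = 17623/14472 - 377/15 = -1730533/72360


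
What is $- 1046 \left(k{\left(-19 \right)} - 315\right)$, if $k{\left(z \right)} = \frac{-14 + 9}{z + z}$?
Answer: $\frac{6257695}{19} \approx 3.2935 \cdot 10^{5}$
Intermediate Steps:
$k{\left(z \right)} = - \frac{5}{2 z}$
$- 1046 \left(k{\left(-19 \right)} - 315\right) = - 1046 \left(- \frac{5}{2 \left(-19\right)} - 315\right) = - 1046 \left(\left(- \frac{5}{2}\right) \left(- \frac{1}{19}\right) - 315\right) = - 1046 \left(\frac{5}{38} - 315\right) = \left(-1046\right) \left(- \frac{11965}{38}\right) = \frac{6257695}{19}$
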